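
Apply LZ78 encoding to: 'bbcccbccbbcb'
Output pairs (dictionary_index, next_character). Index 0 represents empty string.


LZ78 encoding steps:
Dictionary: {0: ''}
Step 1: w='' (idx 0), next='b' -> output (0, 'b'), add 'b' as idx 1
Step 2: w='b' (idx 1), next='c' -> output (1, 'c'), add 'bc' as idx 2
Step 3: w='' (idx 0), next='c' -> output (0, 'c'), add 'c' as idx 3
Step 4: w='c' (idx 3), next='b' -> output (3, 'b'), add 'cb' as idx 4
Step 5: w='c' (idx 3), next='c' -> output (3, 'c'), add 'cc' as idx 5
Step 6: w='b' (idx 1), next='b' -> output (1, 'b'), add 'bb' as idx 6
Step 7: w='cb' (idx 4), end of input -> output (4, '')


Encoded: [(0, 'b'), (1, 'c'), (0, 'c'), (3, 'b'), (3, 'c'), (1, 'b'), (4, '')]


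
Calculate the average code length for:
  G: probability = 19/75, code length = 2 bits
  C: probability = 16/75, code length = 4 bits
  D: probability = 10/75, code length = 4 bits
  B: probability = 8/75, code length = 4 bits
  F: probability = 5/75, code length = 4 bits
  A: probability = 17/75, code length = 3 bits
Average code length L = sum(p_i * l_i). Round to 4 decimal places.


Weighted contributions p_i * l_i:
  G: (19/75) * 2 = 38/75
  C: (16/75) * 4 = 64/75
  D: (10/75) * 4 = 40/75
  B: (8/75) * 4 = 32/75
  F: (5/75) * 4 = 20/75
  A: (17/75) * 3 = 51/75
Sum = (38 + 64 + 40 + 32 + 20 + 51)/75 = 245/75

L = 245/75 = 3.2667 bits/symbol


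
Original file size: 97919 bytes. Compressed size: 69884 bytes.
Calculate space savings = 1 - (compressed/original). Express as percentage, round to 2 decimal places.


ratio = compressed/original = 69884/97919 = 0.713692
savings = 1 - ratio = 1 - 0.713692 = 0.286308
as a percentage: 0.286308 * 100 = 28.63%

Space savings = 1 - 69884/97919 = 28.63%


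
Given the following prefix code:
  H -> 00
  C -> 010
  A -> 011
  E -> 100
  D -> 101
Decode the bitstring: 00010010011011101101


Decoding step by step:
Bits 00 -> H
Bits 010 -> C
Bits 010 -> C
Bits 011 -> A
Bits 011 -> A
Bits 101 -> D
Bits 101 -> D


Decoded message: HCCAADD


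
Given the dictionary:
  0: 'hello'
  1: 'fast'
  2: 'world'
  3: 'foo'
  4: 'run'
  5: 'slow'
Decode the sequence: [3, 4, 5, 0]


Look up each index in the dictionary:
  3 -> 'foo'
  4 -> 'run'
  5 -> 'slow'
  0 -> 'hello'

Decoded: "foo run slow hello"


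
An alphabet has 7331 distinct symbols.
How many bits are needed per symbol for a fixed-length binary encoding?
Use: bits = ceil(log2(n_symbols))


log2(7331) = 12.8398
Bracket: 2^12 = 4096 < 7331 <= 2^13 = 8192
So ceil(log2(7331)) = 13

bits = ceil(log2(7331)) = ceil(12.8398) = 13 bits


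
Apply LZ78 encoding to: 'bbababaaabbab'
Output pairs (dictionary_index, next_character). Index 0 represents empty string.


LZ78 encoding steps:
Dictionary: {0: ''}
Step 1: w='' (idx 0), next='b' -> output (0, 'b'), add 'b' as idx 1
Step 2: w='b' (idx 1), next='a' -> output (1, 'a'), add 'ba' as idx 2
Step 3: w='ba' (idx 2), next='b' -> output (2, 'b'), add 'bab' as idx 3
Step 4: w='' (idx 0), next='a' -> output (0, 'a'), add 'a' as idx 4
Step 5: w='a' (idx 4), next='a' -> output (4, 'a'), add 'aa' as idx 5
Step 6: w='b' (idx 1), next='b' -> output (1, 'b'), add 'bb' as idx 6
Step 7: w='a' (idx 4), next='b' -> output (4, 'b'), add 'ab' as idx 7


Encoded: [(0, 'b'), (1, 'a'), (2, 'b'), (0, 'a'), (4, 'a'), (1, 'b'), (4, 'b')]


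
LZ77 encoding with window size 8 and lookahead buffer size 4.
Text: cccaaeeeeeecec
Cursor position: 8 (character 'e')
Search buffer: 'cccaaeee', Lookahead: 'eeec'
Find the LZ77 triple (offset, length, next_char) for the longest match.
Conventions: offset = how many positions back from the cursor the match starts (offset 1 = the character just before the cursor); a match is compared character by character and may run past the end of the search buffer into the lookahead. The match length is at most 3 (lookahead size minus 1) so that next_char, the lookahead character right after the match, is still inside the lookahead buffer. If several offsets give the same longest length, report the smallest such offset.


Try each offset into the search buffer:
  offset=1 (pos 7, char 'e'): match length 3
  offset=2 (pos 6, char 'e'): match length 3
  offset=3 (pos 5, char 'e'): match length 3
  offset=4 (pos 4, char 'a'): match length 0
  offset=5 (pos 3, char 'a'): match length 0
  offset=6 (pos 2, char 'c'): match length 0
  offset=7 (pos 1, char 'c'): match length 0
  offset=8 (pos 0, char 'c'): match length 0
Longest match has length 3, found at offsets 1, 2, 3; take the smallest, offset 1.
next_char = character at position 8 + 3 = 11 -> 'c'

Best match: offset=1, length=3 (matching 'eee' starting at position 7)
LZ77 triple: (1, 3, 'c')


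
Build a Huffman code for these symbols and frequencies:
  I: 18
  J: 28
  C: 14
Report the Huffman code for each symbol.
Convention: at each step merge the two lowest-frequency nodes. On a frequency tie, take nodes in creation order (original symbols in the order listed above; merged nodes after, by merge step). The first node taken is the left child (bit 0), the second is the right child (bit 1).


Huffman tree construction:
Step 1: Merge C(14) + I(18) = 32
Step 2: Merge J(28) + (C+I)(32) = 60
Read each symbol's code off the tree from the root (left child = 0, right child = 1).

Codes:
  I: 11 (length 2)
  J: 0 (length 1)
  C: 10 (length 2)
Average code length: 92/60 = 1.5333 bits/symbol


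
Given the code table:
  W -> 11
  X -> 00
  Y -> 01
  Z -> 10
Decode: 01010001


Decoding:
01 -> Y
01 -> Y
00 -> X
01 -> Y


Result: YYXY


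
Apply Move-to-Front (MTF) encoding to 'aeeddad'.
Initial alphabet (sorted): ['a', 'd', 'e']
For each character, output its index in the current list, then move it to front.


MTF encoding:
'a': index 0 in ['a', 'd', 'e'] -> ['a', 'd', 'e']
'e': index 2 in ['a', 'd', 'e'] -> ['e', 'a', 'd']
'e': index 0 in ['e', 'a', 'd'] -> ['e', 'a', 'd']
'd': index 2 in ['e', 'a', 'd'] -> ['d', 'e', 'a']
'd': index 0 in ['d', 'e', 'a'] -> ['d', 'e', 'a']
'a': index 2 in ['d', 'e', 'a'] -> ['a', 'd', 'e']
'd': index 1 in ['a', 'd', 'e'] -> ['d', 'a', 'e']


Output: [0, 2, 0, 2, 0, 2, 1]


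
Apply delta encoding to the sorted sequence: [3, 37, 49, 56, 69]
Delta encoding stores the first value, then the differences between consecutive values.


First value: 3
Deltas:
  37 - 3 = 34
  49 - 37 = 12
  56 - 49 = 7
  69 - 56 = 13


Delta encoded: [3, 34, 12, 7, 13]


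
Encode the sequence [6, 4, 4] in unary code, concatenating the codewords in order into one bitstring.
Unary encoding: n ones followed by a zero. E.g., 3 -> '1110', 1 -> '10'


Encode each number as n ones followed by a terminating 0:
  6 -> 1111110 (7 bits)
  4 -> 11110 (5 bits)
  4 -> 11110 (5 bits)
Total length = 7 + 5 + 5 = 17 bits.

Unary([6, 4, 4]) = 11111101111011110 (17 bits)


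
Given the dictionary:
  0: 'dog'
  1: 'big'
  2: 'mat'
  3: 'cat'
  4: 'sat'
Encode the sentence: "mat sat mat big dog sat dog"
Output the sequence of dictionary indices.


Look up each word in the dictionary:
  'mat' -> 2
  'sat' -> 4
  'mat' -> 2
  'big' -> 1
  'dog' -> 0
  'sat' -> 4
  'dog' -> 0

Encoded: [2, 4, 2, 1, 0, 4, 0]


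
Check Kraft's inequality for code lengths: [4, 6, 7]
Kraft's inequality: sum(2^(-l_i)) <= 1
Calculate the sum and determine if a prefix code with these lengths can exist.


Sum = 2^(-4) + 2^(-6) + 2^(-7)
    = 0.0625 + 0.015625 + 0.0078125
    = 11/128 = 0.0859375
Since 0.0859375 <= 1, Kraft's inequality IS satisfied.
A prefix code with these lengths CAN exist.

Kraft sum = 0.0859375. Satisfied.


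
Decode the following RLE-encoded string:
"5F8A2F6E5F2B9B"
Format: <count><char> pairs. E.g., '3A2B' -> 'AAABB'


Expanding each <count><char> pair:
  5F -> 'FFFFF'
  8A -> 'AAAAAAAA'
  2F -> 'FF'
  6E -> 'EEEEEE'
  5F -> 'FFFFF'
  2B -> 'BB'
  9B -> 'BBBBBBBBB'

Decoded = FFFFFAAAAAAAAFFEEEEEEFFFFFBBBBBBBBBBB


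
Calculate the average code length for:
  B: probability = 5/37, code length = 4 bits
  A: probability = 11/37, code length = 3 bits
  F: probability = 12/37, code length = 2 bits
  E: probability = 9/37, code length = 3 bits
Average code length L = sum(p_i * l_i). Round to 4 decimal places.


Weighted contributions p_i * l_i:
  B: (5/37) * 4 = 20/37
  A: (11/37) * 3 = 33/37
  F: (12/37) * 2 = 24/37
  E: (9/37) * 3 = 27/37
Sum = (20 + 33 + 24 + 27)/37 = 104/37

L = 104/37 = 2.8108 bits/symbol


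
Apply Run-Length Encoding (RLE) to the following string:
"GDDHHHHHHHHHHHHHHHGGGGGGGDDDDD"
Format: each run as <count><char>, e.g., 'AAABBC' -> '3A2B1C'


Scanning runs left to right:
  i=0: run of 'G' x 1 -> '1G'
  i=1: run of 'D' x 2 -> '2D'
  i=3: run of 'H' x 15 -> '15H'
  i=18: run of 'G' x 7 -> '7G'
  i=25: run of 'D' x 5 -> '5D'

RLE = 1G2D15H7G5D


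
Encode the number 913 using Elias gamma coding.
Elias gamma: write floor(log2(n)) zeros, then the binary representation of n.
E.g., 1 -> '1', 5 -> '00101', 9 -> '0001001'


num_bits = floor(log2(913)) + 1 = 10
leading_zeros = num_bits - 1 = 9
binary(913) = 1110010001

Elias gamma(913) = '000000000' + '1110010001' = 0000000001110010001 (19 bits)


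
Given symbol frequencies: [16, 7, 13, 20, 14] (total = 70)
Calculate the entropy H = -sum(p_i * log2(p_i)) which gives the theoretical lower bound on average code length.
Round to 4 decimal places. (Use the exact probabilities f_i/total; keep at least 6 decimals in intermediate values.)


Per-symbol terms -p_i * log2(p_i) with p_i = f_i/70:
  p = 16/70 = 0.228571: log2(p) = -2.129283, -p*log2(p) = 0.486693
  p = 7/70 = 0.100000: log2(p) = -3.321928, -p*log2(p) = 0.332193
  p = 13/70 = 0.185714: log2(p) = -2.428843, -p*log2(p) = 0.451071
  p = 20/70 = 0.285714: log2(p) = -1.807355, -p*log2(p) = 0.516387
  p = 14/70 = 0.200000: log2(p) = -2.321928, -p*log2(p) = 0.464386
H = 0.486693 + 0.332193 + 0.451071 + 0.516387 + 0.464386 = 2.250730

H = 2.2507 bits/symbol


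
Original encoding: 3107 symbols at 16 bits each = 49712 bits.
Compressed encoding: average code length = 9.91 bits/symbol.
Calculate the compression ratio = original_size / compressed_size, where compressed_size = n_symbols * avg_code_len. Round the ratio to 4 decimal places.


original_size = n_symbols * orig_bits = 3107 * 16 = 49712 bits
compressed_size = n_symbols * avg_code_len = 3107 * 9.91 = 30790.37 bits
ratio = original_size / compressed_size = 49712 / 30790.37 = 1.6145

Compression ratio = 1.6145


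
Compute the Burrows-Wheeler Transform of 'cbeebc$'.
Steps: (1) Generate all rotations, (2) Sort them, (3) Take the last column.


Rotations (sorted):
  0: $cbeebc -> last char: c
  1: bc$cbee -> last char: e
  2: beebc$c -> last char: c
  3: c$cbeeb -> last char: b
  4: cbeebc$ -> last char: $
  5: ebc$cbe -> last char: e
  6: eebc$cb -> last char: b


BWT = cecb$eb


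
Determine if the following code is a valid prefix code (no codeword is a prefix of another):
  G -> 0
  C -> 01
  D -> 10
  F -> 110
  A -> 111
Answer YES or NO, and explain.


Checking each pair (does one codeword prefix another?):
  G='0' vs C='01': prefix -- VIOLATION

NO -- this is NOT a valid prefix code. G (0) is a prefix of C (01).


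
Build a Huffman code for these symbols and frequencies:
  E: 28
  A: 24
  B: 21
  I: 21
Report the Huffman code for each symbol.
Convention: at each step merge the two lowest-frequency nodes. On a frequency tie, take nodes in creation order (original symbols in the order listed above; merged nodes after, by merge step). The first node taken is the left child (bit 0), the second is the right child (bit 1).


Huffman tree construction:
Step 1: Merge B(21) + I(21) = 42
Step 2: Merge A(24) + E(28) = 52
Step 3: Merge (B+I)(42) + (A+E)(52) = 94
Read each symbol's code off the tree from the root (left child = 0, right child = 1).

Codes:
  E: 11 (length 2)
  A: 10 (length 2)
  B: 00 (length 2)
  I: 01 (length 2)
Average code length: 188/94 = 2.0000 bits/symbol


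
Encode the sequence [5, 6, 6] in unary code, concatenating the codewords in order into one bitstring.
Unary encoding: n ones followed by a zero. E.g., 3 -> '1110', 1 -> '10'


Encode each number as n ones followed by a terminating 0:
  5 -> 111110 (6 bits)
  6 -> 1111110 (7 bits)
  6 -> 1111110 (7 bits)
Total length = 6 + 7 + 7 = 20 bits.

Unary([5, 6, 6]) = 11111011111101111110 (20 bits)


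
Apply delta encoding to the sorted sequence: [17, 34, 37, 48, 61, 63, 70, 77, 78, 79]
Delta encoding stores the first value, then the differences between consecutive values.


First value: 17
Deltas:
  34 - 17 = 17
  37 - 34 = 3
  48 - 37 = 11
  61 - 48 = 13
  63 - 61 = 2
  70 - 63 = 7
  77 - 70 = 7
  78 - 77 = 1
  79 - 78 = 1


Delta encoded: [17, 17, 3, 11, 13, 2, 7, 7, 1, 1]


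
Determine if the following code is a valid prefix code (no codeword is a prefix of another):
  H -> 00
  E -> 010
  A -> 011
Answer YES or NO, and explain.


Checking each pair (does one codeword prefix another?):
  H='00' vs E='010': no prefix
  H='00' vs A='011': no prefix
  E='010' vs H='00': no prefix
  E='010' vs A='011': no prefix
  A='011' vs H='00': no prefix
  A='011' vs E='010': no prefix
No violation found over all pairs.

YES -- this is a valid prefix code. No codeword is a prefix of any other codeword.


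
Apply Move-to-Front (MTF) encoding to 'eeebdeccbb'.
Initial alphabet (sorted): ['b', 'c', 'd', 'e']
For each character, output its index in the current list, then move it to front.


MTF encoding:
'e': index 3 in ['b', 'c', 'd', 'e'] -> ['e', 'b', 'c', 'd']
'e': index 0 in ['e', 'b', 'c', 'd'] -> ['e', 'b', 'c', 'd']
'e': index 0 in ['e', 'b', 'c', 'd'] -> ['e', 'b', 'c', 'd']
'b': index 1 in ['e', 'b', 'c', 'd'] -> ['b', 'e', 'c', 'd']
'd': index 3 in ['b', 'e', 'c', 'd'] -> ['d', 'b', 'e', 'c']
'e': index 2 in ['d', 'b', 'e', 'c'] -> ['e', 'd', 'b', 'c']
'c': index 3 in ['e', 'd', 'b', 'c'] -> ['c', 'e', 'd', 'b']
'c': index 0 in ['c', 'e', 'd', 'b'] -> ['c', 'e', 'd', 'b']
'b': index 3 in ['c', 'e', 'd', 'b'] -> ['b', 'c', 'e', 'd']
'b': index 0 in ['b', 'c', 'e', 'd'] -> ['b', 'c', 'e', 'd']


Output: [3, 0, 0, 1, 3, 2, 3, 0, 3, 0]


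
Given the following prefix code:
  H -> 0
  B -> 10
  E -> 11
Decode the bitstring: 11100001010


Decoding step by step:
Bits 11 -> E
Bits 10 -> B
Bits 0 -> H
Bits 0 -> H
Bits 0 -> H
Bits 10 -> B
Bits 10 -> B


Decoded message: EBHHHBB


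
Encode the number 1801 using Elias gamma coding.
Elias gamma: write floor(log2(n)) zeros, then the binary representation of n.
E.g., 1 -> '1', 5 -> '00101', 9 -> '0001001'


num_bits = floor(log2(1801)) + 1 = 11
leading_zeros = num_bits - 1 = 10
binary(1801) = 11100001001

Elias gamma(1801) = '0000000000' + '11100001001' = 000000000011100001001 (21 bits)


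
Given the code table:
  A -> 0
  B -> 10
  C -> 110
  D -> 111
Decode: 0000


Decoding:
0 -> A
0 -> A
0 -> A
0 -> A


Result: AAAA


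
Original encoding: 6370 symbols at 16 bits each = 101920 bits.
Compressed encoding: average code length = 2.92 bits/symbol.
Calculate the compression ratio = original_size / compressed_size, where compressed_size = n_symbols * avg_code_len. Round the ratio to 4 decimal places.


original_size = n_symbols * orig_bits = 6370 * 16 = 101920 bits
compressed_size = n_symbols * avg_code_len = 6370 * 2.92 = 18600.4 bits
ratio = original_size / compressed_size = 101920 / 18600.4 = 5.4795

Compression ratio = 5.4795


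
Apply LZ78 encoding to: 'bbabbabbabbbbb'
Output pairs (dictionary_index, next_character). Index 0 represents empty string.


LZ78 encoding steps:
Dictionary: {0: ''}
Step 1: w='' (idx 0), next='b' -> output (0, 'b'), add 'b' as idx 1
Step 2: w='b' (idx 1), next='a' -> output (1, 'a'), add 'ba' as idx 2
Step 3: w='b' (idx 1), next='b' -> output (1, 'b'), add 'bb' as idx 3
Step 4: w='' (idx 0), next='a' -> output (0, 'a'), add 'a' as idx 4
Step 5: w='bb' (idx 3), next='a' -> output (3, 'a'), add 'bba' as idx 5
Step 6: w='bb' (idx 3), next='b' -> output (3, 'b'), add 'bbb' as idx 6
Step 7: w='bb' (idx 3), end of input -> output (3, '')


Encoded: [(0, 'b'), (1, 'a'), (1, 'b'), (0, 'a'), (3, 'a'), (3, 'b'), (3, '')]


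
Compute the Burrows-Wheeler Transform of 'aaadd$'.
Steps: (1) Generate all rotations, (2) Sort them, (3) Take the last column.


Rotations (sorted):
  0: $aaadd -> last char: d
  1: aaadd$ -> last char: $
  2: aadd$a -> last char: a
  3: add$aa -> last char: a
  4: d$aaad -> last char: d
  5: dd$aaa -> last char: a


BWT = d$aada


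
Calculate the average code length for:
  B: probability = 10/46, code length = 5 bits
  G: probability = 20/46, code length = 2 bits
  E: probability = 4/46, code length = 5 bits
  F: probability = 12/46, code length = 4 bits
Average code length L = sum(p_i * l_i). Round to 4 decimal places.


Weighted contributions p_i * l_i:
  B: (10/46) * 5 = 50/46
  G: (20/46) * 2 = 40/46
  E: (4/46) * 5 = 20/46
  F: (12/46) * 4 = 48/46
Sum = (50 + 40 + 20 + 48)/46 = 158/46

L = 158/46 = 3.4348 bits/symbol


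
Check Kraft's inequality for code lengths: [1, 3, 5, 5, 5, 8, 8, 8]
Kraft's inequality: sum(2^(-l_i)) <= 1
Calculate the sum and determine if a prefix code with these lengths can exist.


Sum = 2^(-1) + 2^(-3) + 2^(-5) + 2^(-5) + 2^(-5) + 2^(-8) + 2^(-8) + 2^(-8)
    = 0.5 + 0.125 + 0.03125 + 0.03125 + 0.03125 + 0.00390625 + 0.00390625 + 0.00390625
    = 187/256 = 0.73046875
Since 0.73046875 <= 1, Kraft's inequality IS satisfied.
A prefix code with these lengths CAN exist.

Kraft sum = 0.73046875. Satisfied.


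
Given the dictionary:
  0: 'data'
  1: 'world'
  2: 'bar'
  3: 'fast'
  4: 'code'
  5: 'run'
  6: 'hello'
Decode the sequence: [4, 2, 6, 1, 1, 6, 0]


Look up each index in the dictionary:
  4 -> 'code'
  2 -> 'bar'
  6 -> 'hello'
  1 -> 'world'
  1 -> 'world'
  6 -> 'hello'
  0 -> 'data'

Decoded: "code bar hello world world hello data"


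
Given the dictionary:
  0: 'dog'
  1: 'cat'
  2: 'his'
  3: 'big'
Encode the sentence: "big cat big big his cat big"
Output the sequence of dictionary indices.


Look up each word in the dictionary:
  'big' -> 3
  'cat' -> 1
  'big' -> 3
  'big' -> 3
  'his' -> 2
  'cat' -> 1
  'big' -> 3

Encoded: [3, 1, 3, 3, 2, 1, 3]


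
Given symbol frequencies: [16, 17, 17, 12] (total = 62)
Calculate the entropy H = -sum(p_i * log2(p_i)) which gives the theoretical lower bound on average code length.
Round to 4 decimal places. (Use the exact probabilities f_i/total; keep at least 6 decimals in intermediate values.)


Per-symbol terms -p_i * log2(p_i) with p_i = f_i/62:
  p = 16/62 = 0.258065: log2(p) = -1.954196, -p*log2(p) = 0.504309
  p = 17/62 = 0.274194: log2(p) = -1.866733, -p*log2(p) = 0.511846
  p = 17/62 = 0.274194: log2(p) = -1.866733, -p*log2(p) = 0.511846
  p = 12/62 = 0.193548: log2(p) = -2.369234, -p*log2(p) = 0.458561
H = 0.504309 + 0.511846 + 0.511846 + 0.458561 = 1.986562

H = 1.9866 bits/symbol


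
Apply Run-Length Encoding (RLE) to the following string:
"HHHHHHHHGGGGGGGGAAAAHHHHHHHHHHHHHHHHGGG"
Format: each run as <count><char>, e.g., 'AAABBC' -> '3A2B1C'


Scanning runs left to right:
  i=0: run of 'H' x 8 -> '8H'
  i=8: run of 'G' x 8 -> '8G'
  i=16: run of 'A' x 4 -> '4A'
  i=20: run of 'H' x 16 -> '16H'
  i=36: run of 'G' x 3 -> '3G'

RLE = 8H8G4A16H3G


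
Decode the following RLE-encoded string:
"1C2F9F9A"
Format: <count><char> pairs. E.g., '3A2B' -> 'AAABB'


Expanding each <count><char> pair:
  1C -> 'C'
  2F -> 'FF'
  9F -> 'FFFFFFFFF'
  9A -> 'AAAAAAAAA'

Decoded = CFFFFFFFFFFFAAAAAAAAA


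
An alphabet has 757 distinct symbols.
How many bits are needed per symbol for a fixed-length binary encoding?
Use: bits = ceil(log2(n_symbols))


log2(757) = 9.5641
Bracket: 2^9 = 512 < 757 <= 2^10 = 1024
So ceil(log2(757)) = 10

bits = ceil(log2(757)) = ceil(9.5641) = 10 bits


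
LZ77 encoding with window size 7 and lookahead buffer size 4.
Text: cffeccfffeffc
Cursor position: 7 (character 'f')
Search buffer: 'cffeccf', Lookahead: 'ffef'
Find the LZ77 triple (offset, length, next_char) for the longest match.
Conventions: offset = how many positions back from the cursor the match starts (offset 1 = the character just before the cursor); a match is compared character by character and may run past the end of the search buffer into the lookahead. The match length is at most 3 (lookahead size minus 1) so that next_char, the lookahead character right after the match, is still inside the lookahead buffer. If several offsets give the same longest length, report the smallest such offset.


Try each offset into the search buffer:
  offset=1 (pos 6, char 'f'): match length 2
  offset=2 (pos 5, char 'c'): match length 0
  offset=3 (pos 4, char 'c'): match length 0
  offset=4 (pos 3, char 'e'): match length 0
  offset=5 (pos 2, char 'f'): match length 1
  offset=6 (pos 1, char 'f'): match length 3
  offset=7 (pos 0, char 'c'): match length 0
Longest match has length 3 at offset 6.
next_char = character at position 7 + 3 = 10 -> 'f'

Best match: offset=6, length=3 (matching 'ffe' starting at position 1)
LZ77 triple: (6, 3, 'f')


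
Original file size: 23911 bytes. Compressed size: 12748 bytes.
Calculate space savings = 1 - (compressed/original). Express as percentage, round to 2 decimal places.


ratio = compressed/original = 12748/23911 = 0.533144
savings = 1 - ratio = 1 - 0.533144 = 0.466856
as a percentage: 0.466856 * 100 = 46.69%

Space savings = 1 - 12748/23911 = 46.69%


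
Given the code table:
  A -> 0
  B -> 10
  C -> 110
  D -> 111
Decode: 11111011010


Decoding:
111 -> D
110 -> C
110 -> C
10 -> B


Result: DCCB


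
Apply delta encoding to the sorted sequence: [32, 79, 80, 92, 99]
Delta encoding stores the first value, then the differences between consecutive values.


First value: 32
Deltas:
  79 - 32 = 47
  80 - 79 = 1
  92 - 80 = 12
  99 - 92 = 7


Delta encoded: [32, 47, 1, 12, 7]


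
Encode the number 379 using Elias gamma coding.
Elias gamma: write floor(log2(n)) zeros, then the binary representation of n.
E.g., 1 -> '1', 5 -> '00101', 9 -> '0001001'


num_bits = floor(log2(379)) + 1 = 9
leading_zeros = num_bits - 1 = 8
binary(379) = 101111011

Elias gamma(379) = '00000000' + '101111011' = 00000000101111011 (17 bits)


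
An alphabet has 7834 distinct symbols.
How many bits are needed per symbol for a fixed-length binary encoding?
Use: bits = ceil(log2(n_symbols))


log2(7834) = 12.9355
Bracket: 2^12 = 4096 < 7834 <= 2^13 = 8192
So ceil(log2(7834)) = 13

bits = ceil(log2(7834)) = ceil(12.9355) = 13 bits


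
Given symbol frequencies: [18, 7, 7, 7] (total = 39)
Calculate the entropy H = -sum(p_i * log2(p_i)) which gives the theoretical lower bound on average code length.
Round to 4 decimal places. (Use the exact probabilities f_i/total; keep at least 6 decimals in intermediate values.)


Per-symbol terms -p_i * log2(p_i) with p_i = f_i/39:
  p = 18/39 = 0.461538: log2(p) = -1.115477, -p*log2(p) = 0.514836
  p = 7/39 = 0.179487: log2(p) = -2.478047, -p*log2(p) = 0.444778
  p = 7/39 = 0.179487: log2(p) = -2.478047, -p*log2(p) = 0.444778
  p = 7/39 = 0.179487: log2(p) = -2.478047, -p*log2(p) = 0.444778
H = 0.514836 + 0.444778 + 0.444778 + 0.444778 = 1.849170

H = 1.8492 bits/symbol


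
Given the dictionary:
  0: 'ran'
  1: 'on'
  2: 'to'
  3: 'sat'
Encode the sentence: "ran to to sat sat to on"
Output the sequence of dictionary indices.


Look up each word in the dictionary:
  'ran' -> 0
  'to' -> 2
  'to' -> 2
  'sat' -> 3
  'sat' -> 3
  'to' -> 2
  'on' -> 1

Encoded: [0, 2, 2, 3, 3, 2, 1]


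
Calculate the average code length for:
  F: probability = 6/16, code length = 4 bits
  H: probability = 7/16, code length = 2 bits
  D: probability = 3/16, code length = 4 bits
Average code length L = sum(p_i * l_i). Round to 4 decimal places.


Weighted contributions p_i * l_i:
  F: (6/16) * 4 = 24/16
  H: (7/16) * 2 = 14/16
  D: (3/16) * 4 = 12/16
Sum = (24 + 14 + 12)/16 = 50/16

L = 50/16 = 3.1250 bits/symbol


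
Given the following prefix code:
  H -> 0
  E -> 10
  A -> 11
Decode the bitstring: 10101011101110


Decoding step by step:
Bits 10 -> E
Bits 10 -> E
Bits 10 -> E
Bits 11 -> A
Bits 10 -> E
Bits 11 -> A
Bits 10 -> E


Decoded message: EEEAEAE


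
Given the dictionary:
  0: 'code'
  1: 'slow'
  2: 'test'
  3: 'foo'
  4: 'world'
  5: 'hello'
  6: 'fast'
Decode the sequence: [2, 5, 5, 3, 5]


Look up each index in the dictionary:
  2 -> 'test'
  5 -> 'hello'
  5 -> 'hello'
  3 -> 'foo'
  5 -> 'hello'

Decoded: "test hello hello foo hello"


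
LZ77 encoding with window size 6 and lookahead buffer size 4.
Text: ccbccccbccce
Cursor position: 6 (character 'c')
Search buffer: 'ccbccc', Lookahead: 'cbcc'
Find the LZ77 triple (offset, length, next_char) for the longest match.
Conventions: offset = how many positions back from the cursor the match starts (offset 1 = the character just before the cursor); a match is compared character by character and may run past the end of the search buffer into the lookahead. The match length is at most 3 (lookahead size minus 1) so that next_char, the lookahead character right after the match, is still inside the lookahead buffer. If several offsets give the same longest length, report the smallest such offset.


Try each offset into the search buffer:
  offset=1 (pos 5, char 'c'): match length 1
  offset=2 (pos 4, char 'c'): match length 1
  offset=3 (pos 3, char 'c'): match length 1
  offset=4 (pos 2, char 'b'): match length 0
  offset=5 (pos 1, char 'c'): match length 3
  offset=6 (pos 0, char 'c'): match length 1
Longest match has length 3 at offset 5.
next_char = character at position 6 + 3 = 9 -> 'c'

Best match: offset=5, length=3 (matching 'cbc' starting at position 1)
LZ77 triple: (5, 3, 'c')


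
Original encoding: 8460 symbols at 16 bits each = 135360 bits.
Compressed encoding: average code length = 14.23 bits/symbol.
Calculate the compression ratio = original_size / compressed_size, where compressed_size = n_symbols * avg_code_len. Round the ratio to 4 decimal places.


original_size = n_symbols * orig_bits = 8460 * 16 = 135360 bits
compressed_size = n_symbols * avg_code_len = 8460 * 14.23 = 120385.8 bits
ratio = original_size / compressed_size = 135360 / 120385.8 = 1.1244

Compression ratio = 1.1244


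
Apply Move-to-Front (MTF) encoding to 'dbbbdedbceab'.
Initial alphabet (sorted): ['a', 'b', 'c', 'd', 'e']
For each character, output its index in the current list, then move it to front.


MTF encoding:
'd': index 3 in ['a', 'b', 'c', 'd', 'e'] -> ['d', 'a', 'b', 'c', 'e']
'b': index 2 in ['d', 'a', 'b', 'c', 'e'] -> ['b', 'd', 'a', 'c', 'e']
'b': index 0 in ['b', 'd', 'a', 'c', 'e'] -> ['b', 'd', 'a', 'c', 'e']
'b': index 0 in ['b', 'd', 'a', 'c', 'e'] -> ['b', 'd', 'a', 'c', 'e']
'd': index 1 in ['b', 'd', 'a', 'c', 'e'] -> ['d', 'b', 'a', 'c', 'e']
'e': index 4 in ['d', 'b', 'a', 'c', 'e'] -> ['e', 'd', 'b', 'a', 'c']
'd': index 1 in ['e', 'd', 'b', 'a', 'c'] -> ['d', 'e', 'b', 'a', 'c']
'b': index 2 in ['d', 'e', 'b', 'a', 'c'] -> ['b', 'd', 'e', 'a', 'c']
'c': index 4 in ['b', 'd', 'e', 'a', 'c'] -> ['c', 'b', 'd', 'e', 'a']
'e': index 3 in ['c', 'b', 'd', 'e', 'a'] -> ['e', 'c', 'b', 'd', 'a']
'a': index 4 in ['e', 'c', 'b', 'd', 'a'] -> ['a', 'e', 'c', 'b', 'd']
'b': index 3 in ['a', 'e', 'c', 'b', 'd'] -> ['b', 'a', 'e', 'c', 'd']


Output: [3, 2, 0, 0, 1, 4, 1, 2, 4, 3, 4, 3]


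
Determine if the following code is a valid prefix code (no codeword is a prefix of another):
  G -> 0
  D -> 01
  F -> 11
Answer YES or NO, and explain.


Checking each pair (does one codeword prefix another?):
  G='0' vs D='01': prefix -- VIOLATION

NO -- this is NOT a valid prefix code. G (0) is a prefix of D (01).


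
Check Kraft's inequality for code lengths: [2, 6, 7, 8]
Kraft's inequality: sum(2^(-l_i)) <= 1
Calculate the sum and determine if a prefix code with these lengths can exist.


Sum = 2^(-2) + 2^(-6) + 2^(-7) + 2^(-8)
    = 0.25 + 0.015625 + 0.0078125 + 0.00390625
    = 71/256 = 0.27734375
Since 0.27734375 <= 1, Kraft's inequality IS satisfied.
A prefix code with these lengths CAN exist.

Kraft sum = 0.27734375. Satisfied.


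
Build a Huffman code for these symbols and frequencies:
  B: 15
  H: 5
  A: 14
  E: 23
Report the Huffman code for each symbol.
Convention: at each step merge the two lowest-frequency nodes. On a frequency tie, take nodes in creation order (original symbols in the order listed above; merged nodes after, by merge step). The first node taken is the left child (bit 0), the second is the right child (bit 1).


Huffman tree construction:
Step 1: Merge H(5) + A(14) = 19
Step 2: Merge B(15) + (H+A)(19) = 34
Step 3: Merge E(23) + (B+(H+A))(34) = 57
Read each symbol's code off the tree from the root (left child = 0, right child = 1).

Codes:
  B: 10 (length 2)
  H: 110 (length 3)
  A: 111 (length 3)
  E: 0 (length 1)
Average code length: 110/57 = 1.9298 bits/symbol


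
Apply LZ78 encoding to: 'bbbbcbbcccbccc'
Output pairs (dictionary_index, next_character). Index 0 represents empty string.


LZ78 encoding steps:
Dictionary: {0: ''}
Step 1: w='' (idx 0), next='b' -> output (0, 'b'), add 'b' as idx 1
Step 2: w='b' (idx 1), next='b' -> output (1, 'b'), add 'bb' as idx 2
Step 3: w='b' (idx 1), next='c' -> output (1, 'c'), add 'bc' as idx 3
Step 4: w='bb' (idx 2), next='c' -> output (2, 'c'), add 'bbc' as idx 4
Step 5: w='' (idx 0), next='c' -> output (0, 'c'), add 'c' as idx 5
Step 6: w='c' (idx 5), next='b' -> output (5, 'b'), add 'cb' as idx 6
Step 7: w='c' (idx 5), next='c' -> output (5, 'c'), add 'cc' as idx 7
Step 8: w='c' (idx 5), end of input -> output (5, '')


Encoded: [(0, 'b'), (1, 'b'), (1, 'c'), (2, 'c'), (0, 'c'), (5, 'b'), (5, 'c'), (5, '')]


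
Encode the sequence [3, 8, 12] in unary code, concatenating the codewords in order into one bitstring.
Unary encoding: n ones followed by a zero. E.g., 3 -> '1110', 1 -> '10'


Encode each number as n ones followed by a terminating 0:
  3 -> 1110 (4 bits)
  8 -> 111111110 (9 bits)
  12 -> 1111111111110 (13 bits)
Total length = 4 + 9 + 13 = 26 bits.

Unary([3, 8, 12]) = 11101111111101111111111110 (26 bits)


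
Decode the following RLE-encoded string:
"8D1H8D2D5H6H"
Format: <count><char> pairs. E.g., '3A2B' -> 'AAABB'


Expanding each <count><char> pair:
  8D -> 'DDDDDDDD'
  1H -> 'H'
  8D -> 'DDDDDDDD'
  2D -> 'DD'
  5H -> 'HHHHH'
  6H -> 'HHHHHH'

Decoded = DDDDDDDDHDDDDDDDDDDHHHHHHHHHHH


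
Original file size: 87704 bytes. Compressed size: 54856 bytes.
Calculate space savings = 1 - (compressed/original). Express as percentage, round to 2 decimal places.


ratio = compressed/original = 54856/87704 = 0.625467
savings = 1 - ratio = 1 - 0.625467 = 0.374533
as a percentage: 0.374533 * 100 = 37.45%

Space savings = 1 - 54856/87704 = 37.45%


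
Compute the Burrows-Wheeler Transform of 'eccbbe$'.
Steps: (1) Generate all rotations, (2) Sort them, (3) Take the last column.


Rotations (sorted):
  0: $eccbbe -> last char: e
  1: bbe$ecc -> last char: c
  2: be$eccb -> last char: b
  3: cbbe$ec -> last char: c
  4: ccbbe$e -> last char: e
  5: e$eccbb -> last char: b
  6: eccbbe$ -> last char: $


BWT = ecbceb$


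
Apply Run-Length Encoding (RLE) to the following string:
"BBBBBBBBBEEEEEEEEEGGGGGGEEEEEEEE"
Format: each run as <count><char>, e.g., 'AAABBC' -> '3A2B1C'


Scanning runs left to right:
  i=0: run of 'B' x 9 -> '9B'
  i=9: run of 'E' x 9 -> '9E'
  i=18: run of 'G' x 6 -> '6G'
  i=24: run of 'E' x 8 -> '8E'

RLE = 9B9E6G8E


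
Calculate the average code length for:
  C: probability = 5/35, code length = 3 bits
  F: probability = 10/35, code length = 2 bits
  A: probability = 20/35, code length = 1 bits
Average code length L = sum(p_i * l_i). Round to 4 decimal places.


Weighted contributions p_i * l_i:
  C: (5/35) * 3 = 15/35
  F: (10/35) * 2 = 20/35
  A: (20/35) * 1 = 20/35
Sum = (15 + 20 + 20)/35 = 55/35

L = 55/35 = 1.5714 bits/symbol


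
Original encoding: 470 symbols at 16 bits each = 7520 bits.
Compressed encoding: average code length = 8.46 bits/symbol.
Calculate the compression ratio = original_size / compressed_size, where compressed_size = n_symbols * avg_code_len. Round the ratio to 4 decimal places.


original_size = n_symbols * orig_bits = 470 * 16 = 7520 bits
compressed_size = n_symbols * avg_code_len = 470 * 8.46 = 3976.2 bits
ratio = original_size / compressed_size = 7520 / 3976.2 = 1.8913

Compression ratio = 1.8913


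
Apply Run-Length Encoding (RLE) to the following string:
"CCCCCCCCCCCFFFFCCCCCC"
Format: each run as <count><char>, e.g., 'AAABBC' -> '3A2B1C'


Scanning runs left to right:
  i=0: run of 'C' x 11 -> '11C'
  i=11: run of 'F' x 4 -> '4F'
  i=15: run of 'C' x 6 -> '6C'

RLE = 11C4F6C


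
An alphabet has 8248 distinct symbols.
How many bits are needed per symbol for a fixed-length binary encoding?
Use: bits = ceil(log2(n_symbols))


log2(8248) = 13.0098
Bracket: 2^13 = 8192 < 8248 <= 2^14 = 16384
So ceil(log2(8248)) = 14

bits = ceil(log2(8248)) = ceil(13.0098) = 14 bits


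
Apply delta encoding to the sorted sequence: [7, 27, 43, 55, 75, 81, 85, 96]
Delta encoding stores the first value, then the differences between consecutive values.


First value: 7
Deltas:
  27 - 7 = 20
  43 - 27 = 16
  55 - 43 = 12
  75 - 55 = 20
  81 - 75 = 6
  85 - 81 = 4
  96 - 85 = 11


Delta encoded: [7, 20, 16, 12, 20, 6, 4, 11]


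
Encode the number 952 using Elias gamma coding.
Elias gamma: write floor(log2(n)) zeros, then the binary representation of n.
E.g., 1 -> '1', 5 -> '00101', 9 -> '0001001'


num_bits = floor(log2(952)) + 1 = 10
leading_zeros = num_bits - 1 = 9
binary(952) = 1110111000

Elias gamma(952) = '000000000' + '1110111000' = 0000000001110111000 (19 bits)


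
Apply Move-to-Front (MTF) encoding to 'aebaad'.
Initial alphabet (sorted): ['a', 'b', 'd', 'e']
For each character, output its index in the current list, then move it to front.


MTF encoding:
'a': index 0 in ['a', 'b', 'd', 'e'] -> ['a', 'b', 'd', 'e']
'e': index 3 in ['a', 'b', 'd', 'e'] -> ['e', 'a', 'b', 'd']
'b': index 2 in ['e', 'a', 'b', 'd'] -> ['b', 'e', 'a', 'd']
'a': index 2 in ['b', 'e', 'a', 'd'] -> ['a', 'b', 'e', 'd']
'a': index 0 in ['a', 'b', 'e', 'd'] -> ['a', 'b', 'e', 'd']
'd': index 3 in ['a', 'b', 'e', 'd'] -> ['d', 'a', 'b', 'e']


Output: [0, 3, 2, 2, 0, 3]


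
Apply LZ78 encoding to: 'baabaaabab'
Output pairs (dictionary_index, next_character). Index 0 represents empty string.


LZ78 encoding steps:
Dictionary: {0: ''}
Step 1: w='' (idx 0), next='b' -> output (0, 'b'), add 'b' as idx 1
Step 2: w='' (idx 0), next='a' -> output (0, 'a'), add 'a' as idx 2
Step 3: w='a' (idx 2), next='b' -> output (2, 'b'), add 'ab' as idx 3
Step 4: w='a' (idx 2), next='a' -> output (2, 'a'), add 'aa' as idx 4
Step 5: w='ab' (idx 3), next='a' -> output (3, 'a'), add 'aba' as idx 5
Step 6: w='b' (idx 1), end of input -> output (1, '')


Encoded: [(0, 'b'), (0, 'a'), (2, 'b'), (2, 'a'), (3, 'a'), (1, '')]


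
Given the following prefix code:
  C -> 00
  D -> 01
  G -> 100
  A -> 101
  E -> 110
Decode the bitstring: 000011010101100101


Decoding step by step:
Bits 00 -> C
Bits 00 -> C
Bits 110 -> E
Bits 101 -> A
Bits 01 -> D
Bits 100 -> G
Bits 101 -> A


Decoded message: CCEADGA


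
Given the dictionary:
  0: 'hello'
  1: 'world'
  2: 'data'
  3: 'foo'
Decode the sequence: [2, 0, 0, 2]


Look up each index in the dictionary:
  2 -> 'data'
  0 -> 'hello'
  0 -> 'hello'
  2 -> 'data'

Decoded: "data hello hello data"


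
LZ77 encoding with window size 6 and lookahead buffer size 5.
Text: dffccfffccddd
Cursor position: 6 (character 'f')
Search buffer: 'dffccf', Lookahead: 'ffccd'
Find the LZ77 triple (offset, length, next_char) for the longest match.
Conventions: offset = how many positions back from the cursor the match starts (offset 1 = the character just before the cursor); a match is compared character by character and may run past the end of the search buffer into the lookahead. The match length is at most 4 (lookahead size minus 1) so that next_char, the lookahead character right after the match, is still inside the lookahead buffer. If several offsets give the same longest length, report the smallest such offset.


Try each offset into the search buffer:
  offset=1 (pos 5, char 'f'): match length 2
  offset=2 (pos 4, char 'c'): match length 0
  offset=3 (pos 3, char 'c'): match length 0
  offset=4 (pos 2, char 'f'): match length 1
  offset=5 (pos 1, char 'f'): match length 4
  offset=6 (pos 0, char 'd'): match length 0
Longest match has length 4 at offset 5.
next_char = character at position 6 + 4 = 10 -> 'd'

Best match: offset=5, length=4 (matching 'ffcc' starting at position 1)
LZ77 triple: (5, 4, 'd')


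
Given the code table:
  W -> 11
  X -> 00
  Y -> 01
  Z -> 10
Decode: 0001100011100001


Decoding:
00 -> X
01 -> Y
10 -> Z
00 -> X
11 -> W
10 -> Z
00 -> X
01 -> Y


Result: XYZXWZXY


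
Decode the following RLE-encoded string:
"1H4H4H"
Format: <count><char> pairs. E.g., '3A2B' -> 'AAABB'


Expanding each <count><char> pair:
  1H -> 'H'
  4H -> 'HHHH'
  4H -> 'HHHH'

Decoded = HHHHHHHHH


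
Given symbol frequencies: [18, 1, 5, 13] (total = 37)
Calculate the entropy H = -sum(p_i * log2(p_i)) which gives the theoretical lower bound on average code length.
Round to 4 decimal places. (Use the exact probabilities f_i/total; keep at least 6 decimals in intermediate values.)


Per-symbol terms -p_i * log2(p_i) with p_i = f_i/37:
  p = 18/37 = 0.486486: log2(p) = -1.039528, -p*log2(p) = 0.505717
  p = 1/37 = 0.027027: log2(p) = -5.209453, -p*log2(p) = 0.140796
  p = 5/37 = 0.135135: log2(p) = -2.887525, -p*log2(p) = 0.390206
  p = 13/37 = 0.351351: log2(p) = -1.509014, -p*log2(p) = 0.530194
H = 0.505717 + 0.140796 + 0.390206 + 0.530194 = 1.566913

H = 1.5669 bits/symbol


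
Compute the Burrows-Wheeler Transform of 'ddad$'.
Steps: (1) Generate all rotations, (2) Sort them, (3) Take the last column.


Rotations (sorted):
  0: $ddad -> last char: d
  1: ad$dd -> last char: d
  2: d$dda -> last char: a
  3: dad$d -> last char: d
  4: ddad$ -> last char: $


BWT = ddad$


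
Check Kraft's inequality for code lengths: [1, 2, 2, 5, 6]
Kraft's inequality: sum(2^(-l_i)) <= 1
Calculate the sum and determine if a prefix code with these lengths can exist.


Sum = 2^(-1) + 2^(-2) + 2^(-2) + 2^(-5) + 2^(-6)
    = 0.5 + 0.25 + 0.25 + 0.03125 + 0.015625
    = 67/64 = 1.046875
Since 1.046875 > 1, Kraft's inequality is NOT satisfied.
A prefix code with these lengths CANNOT exist.

Kraft sum = 1.046875. Not satisfied.


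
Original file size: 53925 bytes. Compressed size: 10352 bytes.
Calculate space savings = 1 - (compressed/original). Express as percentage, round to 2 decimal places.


ratio = compressed/original = 10352/53925 = 0.19197
savings = 1 - ratio = 1 - 0.19197 = 0.80803
as a percentage: 0.80803 * 100 = 80.8%

Space savings = 1 - 10352/53925 = 80.8%


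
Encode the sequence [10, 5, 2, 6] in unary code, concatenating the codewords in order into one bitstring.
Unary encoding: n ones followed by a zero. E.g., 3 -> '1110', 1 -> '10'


Encode each number as n ones followed by a terminating 0:
  10 -> 11111111110 (11 bits)
  5 -> 111110 (6 bits)
  2 -> 110 (3 bits)
  6 -> 1111110 (7 bits)
Total length = 11 + 6 + 3 + 7 = 27 bits.

Unary([10, 5, 2, 6]) = 111111111101111101101111110 (27 bits)


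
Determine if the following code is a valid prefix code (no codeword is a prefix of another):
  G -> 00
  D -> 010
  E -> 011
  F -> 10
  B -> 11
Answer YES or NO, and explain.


Checking each pair (does one codeword prefix another?):
  G='00' vs D='010': no prefix
  G='00' vs E='011': no prefix
  G='00' vs F='10': no prefix
  G='00' vs B='11': no prefix
  D='010' vs G='00': no prefix
  D='010' vs E='011': no prefix
  D='010' vs F='10': no prefix
  D='010' vs B='11': no prefix
  E='011' vs G='00': no prefix
  E='011' vs D='010': no prefix
  E='011' vs F='10': no prefix
  E='011' vs B='11': no prefix
  F='10' vs G='00': no prefix
  F='10' vs D='010': no prefix
  F='10' vs E='011': no prefix
  F='10' vs B='11': no prefix
  B='11' vs G='00': no prefix
  B='11' vs D='010': no prefix
  B='11' vs E='011': no prefix
  B='11' vs F='10': no prefix
No violation found over all pairs.

YES -- this is a valid prefix code. No codeword is a prefix of any other codeword.
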